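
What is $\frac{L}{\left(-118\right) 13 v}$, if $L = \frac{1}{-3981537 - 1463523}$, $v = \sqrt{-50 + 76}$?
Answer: $\frac{\sqrt{26}}{217170773040} \approx 2.3479 \cdot 10^{-11}$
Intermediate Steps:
$v = \sqrt{26} \approx 5.099$
$L = - \frac{1}{5445060}$ ($L = \frac{1}{-5445060} = - \frac{1}{5445060} \approx -1.8365 \cdot 10^{-7}$)
$\frac{L}{\left(-118\right) 13 v} = - \frac{1}{5445060 \left(-118\right) 13 \sqrt{26}} = - \frac{1}{5445060 \left(- 1534 \sqrt{26}\right)} = - \frac{\left(- \frac{1}{39884}\right) \sqrt{26}}{5445060} = \frac{\sqrt{26}}{217170773040}$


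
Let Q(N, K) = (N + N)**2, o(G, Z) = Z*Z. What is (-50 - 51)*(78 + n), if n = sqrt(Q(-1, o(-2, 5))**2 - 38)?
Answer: -7878 - 101*I*sqrt(22) ≈ -7878.0 - 473.73*I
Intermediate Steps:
o(G, Z) = Z**2
Q(N, K) = 4*N**2 (Q(N, K) = (2*N)**2 = 4*N**2)
n = I*sqrt(22) (n = sqrt((4*(-1)**2)**2 - 38) = sqrt((4*1)**2 - 38) = sqrt(4**2 - 38) = sqrt(16 - 38) = sqrt(-22) = I*sqrt(22) ≈ 4.6904*I)
(-50 - 51)*(78 + n) = (-50 - 51)*(78 + I*sqrt(22)) = -101*(78 + I*sqrt(22)) = -7878 - 101*I*sqrt(22)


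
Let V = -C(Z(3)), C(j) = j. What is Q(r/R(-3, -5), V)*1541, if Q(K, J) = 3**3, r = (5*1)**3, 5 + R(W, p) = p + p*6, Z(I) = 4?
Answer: 41607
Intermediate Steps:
R(W, p) = -5 + 7*p (R(W, p) = -5 + (p + p*6) = -5 + (p + 6*p) = -5 + 7*p)
r = 125 (r = 5**3 = 125)
V = -4 (V = -1*4 = -4)
Q(K, J) = 27
Q(r/R(-3, -5), V)*1541 = 27*1541 = 41607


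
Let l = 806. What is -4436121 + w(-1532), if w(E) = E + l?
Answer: -4436847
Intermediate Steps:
w(E) = 806 + E (w(E) = E + 806 = 806 + E)
-4436121 + w(-1532) = -4436121 + (806 - 1532) = -4436121 - 726 = -4436847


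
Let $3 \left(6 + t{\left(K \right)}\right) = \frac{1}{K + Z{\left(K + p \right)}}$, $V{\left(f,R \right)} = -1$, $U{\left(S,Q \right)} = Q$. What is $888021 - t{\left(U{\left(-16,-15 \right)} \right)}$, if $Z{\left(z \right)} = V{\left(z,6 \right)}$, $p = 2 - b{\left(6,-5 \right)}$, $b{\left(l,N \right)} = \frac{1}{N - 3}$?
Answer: $\frac{42625297}{48} \approx 8.8803 \cdot 10^{5}$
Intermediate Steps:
$b{\left(l,N \right)} = \frac{1}{-3 + N}$
$p = \frac{17}{8}$ ($p = 2 - \frac{1}{-3 - 5} = 2 - \frac{1}{-8} = 2 - - \frac{1}{8} = 2 + \frac{1}{8} = \frac{17}{8} \approx 2.125$)
$Z{\left(z \right)} = -1$
$t{\left(K \right)} = -6 + \frac{1}{3 \left(-1 + K\right)}$ ($t{\left(K \right)} = -6 + \frac{1}{3 \left(K - 1\right)} = -6 + \frac{1}{3 \left(-1 + K\right)}$)
$888021 - t{\left(U{\left(-16,-15 \right)} \right)} = 888021 - \frac{19 - -270}{3 \left(-1 - 15\right)} = 888021 - \frac{19 + 270}{3 \left(-16\right)} = 888021 - \frac{1}{3} \left(- \frac{1}{16}\right) 289 = 888021 - - \frac{289}{48} = 888021 + \frac{289}{48} = \frac{42625297}{48}$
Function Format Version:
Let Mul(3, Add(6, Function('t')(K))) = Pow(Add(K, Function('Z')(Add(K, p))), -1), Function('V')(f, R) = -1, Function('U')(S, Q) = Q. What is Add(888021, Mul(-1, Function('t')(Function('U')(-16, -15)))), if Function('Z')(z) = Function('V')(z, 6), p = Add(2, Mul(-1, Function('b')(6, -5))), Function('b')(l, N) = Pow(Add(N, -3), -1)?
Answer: Rational(42625297, 48) ≈ 8.8803e+5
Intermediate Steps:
Function('b')(l, N) = Pow(Add(-3, N), -1)
p = Rational(17, 8) (p = Add(2, Mul(-1, Pow(Add(-3, -5), -1))) = Add(2, Mul(-1, Pow(-8, -1))) = Add(2, Mul(-1, Rational(-1, 8))) = Add(2, Rational(1, 8)) = Rational(17, 8) ≈ 2.1250)
Function('Z')(z) = -1
Function('t')(K) = Add(-6, Mul(Rational(1, 3), Pow(Add(-1, K), -1))) (Function('t')(K) = Add(-6, Mul(Rational(1, 3), Pow(Add(K, -1), -1))) = Add(-6, Mul(Rational(1, 3), Pow(Add(-1, K), -1))))
Add(888021, Mul(-1, Function('t')(Function('U')(-16, -15)))) = Add(888021, Mul(-1, Mul(Rational(1, 3), Pow(Add(-1, -15), -1), Add(19, Mul(-18, -15))))) = Add(888021, Mul(-1, Mul(Rational(1, 3), Pow(-16, -1), Add(19, 270)))) = Add(888021, Mul(-1, Mul(Rational(1, 3), Rational(-1, 16), 289))) = Add(888021, Mul(-1, Rational(-289, 48))) = Add(888021, Rational(289, 48)) = Rational(42625297, 48)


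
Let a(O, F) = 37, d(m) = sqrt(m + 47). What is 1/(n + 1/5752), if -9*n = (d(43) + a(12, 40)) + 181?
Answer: -64913292936/1569355225969 + 893308608*sqrt(10)/1569355225969 ≈ -0.039563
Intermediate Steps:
d(m) = sqrt(47 + m)
n = -218/9 - sqrt(10)/3 (n = -((sqrt(47 + 43) + 37) + 181)/9 = -((sqrt(90) + 37) + 181)/9 = -((3*sqrt(10) + 37) + 181)/9 = -((37 + 3*sqrt(10)) + 181)/9 = -(218 + 3*sqrt(10))/9 = -218/9 - sqrt(10)/3 ≈ -25.276)
1/(n + 1/5752) = 1/((-218/9 - sqrt(10)/3) + 1/5752) = 1/(-1253927/51768 - sqrt(10)/3)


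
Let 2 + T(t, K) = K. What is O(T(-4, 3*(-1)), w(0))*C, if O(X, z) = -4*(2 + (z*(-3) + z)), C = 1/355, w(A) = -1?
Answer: -16/355 ≈ -0.045070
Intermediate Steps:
C = 1/355 ≈ 0.0028169
T(t, K) = -2 + K
O(X, z) = -8 + 8*z (O(X, z) = -4*(2 + (-3*z + z)) = -4*(2 - 2*z) = -8 + 8*z)
O(T(-4, 3*(-1)), w(0))*C = (-8 + 8*(-1))*(1/355) = (-8 - 8)*(1/355) = -16*1/355 = -16/355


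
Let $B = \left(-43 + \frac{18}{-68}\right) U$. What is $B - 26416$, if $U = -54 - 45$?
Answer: $- \frac{752515}{34} \approx -22133.0$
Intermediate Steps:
$U = -99$
$B = \frac{145629}{34}$ ($B = \left(-43 + \frac{18}{-68}\right) \left(-99\right) = \left(-43 + 18 \left(- \frac{1}{68}\right)\right) \left(-99\right) = \left(-43 - \frac{9}{34}\right) \left(-99\right) = \left(- \frac{1471}{34}\right) \left(-99\right) = \frac{145629}{34} \approx 4283.2$)
$B - 26416 = \frac{145629}{34} - 26416 = - \frac{752515}{34}$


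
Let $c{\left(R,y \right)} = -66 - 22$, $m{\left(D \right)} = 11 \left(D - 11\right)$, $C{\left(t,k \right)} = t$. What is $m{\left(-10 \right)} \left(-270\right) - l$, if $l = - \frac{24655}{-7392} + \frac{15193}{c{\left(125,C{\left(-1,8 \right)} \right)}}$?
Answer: $\frac{462290597}{7392} \approx 62539.0$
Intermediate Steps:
$m{\left(D \right)} = -121 + 11 D$ ($m{\left(D \right)} = 11 \left(-11 + D\right) = -121 + 11 D$)
$c{\left(R,y \right)} = -88$
$l = - \frac{1251557}{7392}$ ($l = - \frac{24655}{-7392} + \frac{15193}{-88} = \left(-24655\right) \left(- \frac{1}{7392}\right) + 15193 \left(- \frac{1}{88}\right) = \frac{24655}{7392} - \frac{15193}{88} = - \frac{1251557}{7392} \approx -169.31$)
$m{\left(-10 \right)} \left(-270\right) - l = \left(-121 + 11 \left(-10\right)\right) \left(-270\right) - - \frac{1251557}{7392} = \left(-121 - 110\right) \left(-270\right) + \frac{1251557}{7392} = \left(-231\right) \left(-270\right) + \frac{1251557}{7392} = 62370 + \frac{1251557}{7392} = \frac{462290597}{7392}$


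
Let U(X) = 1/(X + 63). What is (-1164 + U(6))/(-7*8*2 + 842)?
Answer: -16063/10074 ≈ -1.5945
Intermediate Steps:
U(X) = 1/(63 + X)
(-1164 + U(6))/(-7*8*2 + 842) = (-1164 + 1/(63 + 6))/(-7*8*2 + 842) = (-1164 + 1/69)/(-56*2 + 842) = (-1164 + 1/69)/(-112 + 842) = -80315/69/730 = -80315/69*1/730 = -16063/10074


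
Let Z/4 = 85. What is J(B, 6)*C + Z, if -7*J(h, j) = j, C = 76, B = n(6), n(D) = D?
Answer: 1924/7 ≈ 274.86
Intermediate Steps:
Z = 340 (Z = 4*85 = 340)
B = 6
J(h, j) = -j/7
J(B, 6)*C + Z = -⅐*6*76 + 340 = -6/7*76 + 340 = -456/7 + 340 = 1924/7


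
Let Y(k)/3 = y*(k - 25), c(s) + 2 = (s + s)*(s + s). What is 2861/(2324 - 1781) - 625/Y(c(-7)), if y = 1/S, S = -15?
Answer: 2180384/91767 ≈ 23.760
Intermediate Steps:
y = -1/15 (y = 1/(-15) = -1/15 ≈ -0.066667)
c(s) = -2 + 4*s² (c(s) = -2 + (s + s)*(s + s) = -2 + (2*s)*(2*s) = -2 + 4*s²)
Y(k) = 5 - k/5 (Y(k) = 3*(-(k - 25)/15) = 3*(-(-25 + k)/15) = 3*(5/3 - k/15) = 5 - k/5)
2861/(2324 - 1781) - 625/Y(c(-7)) = 2861/(2324 - 1781) - 625/(5 - (-2 + 4*(-7)²)/5) = 2861/543 - 625/(5 - (-2 + 4*49)/5) = 2861*(1/543) - 625/(5 - (-2 + 196)/5) = 2861/543 - 625/(5 - ⅕*194) = 2861/543 - 625/(5 - 194/5) = 2861/543 - 625/(-169/5) = 2861/543 - 625*(-5/169) = 2861/543 + 3125/169 = 2180384/91767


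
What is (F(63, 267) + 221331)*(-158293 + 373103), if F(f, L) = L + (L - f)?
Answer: 47645287620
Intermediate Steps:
F(f, L) = -f + 2*L
(F(63, 267) + 221331)*(-158293 + 373103) = ((-1*63 + 2*267) + 221331)*(-158293 + 373103) = ((-63 + 534) + 221331)*214810 = (471 + 221331)*214810 = 221802*214810 = 47645287620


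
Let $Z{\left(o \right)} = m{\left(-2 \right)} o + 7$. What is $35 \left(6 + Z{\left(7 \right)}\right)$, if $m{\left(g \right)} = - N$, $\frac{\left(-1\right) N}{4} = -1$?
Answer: $-525$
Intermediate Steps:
$N = 4$ ($N = \left(-4\right) \left(-1\right) = 4$)
$m{\left(g \right)} = -4$ ($m{\left(g \right)} = \left(-1\right) 4 = -4$)
$Z{\left(o \right)} = 7 - 4 o$ ($Z{\left(o \right)} = - 4 o + 7 = 7 - 4 o$)
$35 \left(6 + Z{\left(7 \right)}\right) = 35 \left(6 + \left(7 - 28\right)\right) = 35 \left(6 - 21\right) = 35 \left(-15\right) = -525$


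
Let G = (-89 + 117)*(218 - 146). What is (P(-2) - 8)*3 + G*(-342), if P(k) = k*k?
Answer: -689484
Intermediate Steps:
P(k) = k²
G = 2016 (G = 28*72 = 2016)
(P(-2) - 8)*3 + G*(-342) = ((-2)² - 8)*3 + 2016*(-342) = (4 - 8)*3 - 689472 = -4*3 - 689472 = -12 - 689472 = -689484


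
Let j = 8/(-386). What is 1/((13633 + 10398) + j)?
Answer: 193/4637979 ≈ 4.1613e-5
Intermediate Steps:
j = -4/193 (j = 8*(-1/386) = -4/193 ≈ -0.020725)
1/((13633 + 10398) + j) = 1/((13633 + 10398) - 4/193) = 1/(24031 - 4/193) = 1/(4637979/193) = 193/4637979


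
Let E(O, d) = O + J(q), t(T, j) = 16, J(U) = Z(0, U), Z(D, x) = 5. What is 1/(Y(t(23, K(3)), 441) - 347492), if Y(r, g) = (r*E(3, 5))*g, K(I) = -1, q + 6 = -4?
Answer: -1/291044 ≈ -3.4359e-6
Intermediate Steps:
q = -10 (q = -6 - 4 = -10)
J(U) = 5
E(O, d) = 5 + O (E(O, d) = O + 5 = 5 + O)
Y(r, g) = 8*g*r (Y(r, g) = (r*(5 + 3))*g = (r*8)*g = (8*r)*g = 8*g*r)
1/(Y(t(23, K(3)), 441) - 347492) = 1/(8*441*16 - 347492) = 1/(56448 - 347492) = 1/(-291044) = -1/291044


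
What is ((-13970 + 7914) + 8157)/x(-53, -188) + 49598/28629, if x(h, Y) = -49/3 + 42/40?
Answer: -3563490374/26252793 ≈ -135.74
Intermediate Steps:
x(h, Y) = -917/60 (x(h, Y) = -49*⅓ + 42*(1/40) = -49/3 + 21/20 = -917/60)
((-13970 + 7914) + 8157)/x(-53, -188) + 49598/28629 = ((-13970 + 7914) + 8157)/(-917/60) + 49598/28629 = (-6056 + 8157)*(-60/917) + 49598*(1/28629) = 2101*(-60/917) + 49598/28629 = -126060/917 + 49598/28629 = -3563490374/26252793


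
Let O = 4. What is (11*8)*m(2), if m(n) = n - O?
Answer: -176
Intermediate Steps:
m(n) = -4 + n (m(n) = n - 1*4 = n - 4 = -4 + n)
(11*8)*m(2) = (11*8)*(-4 + 2) = 88*(-2) = -176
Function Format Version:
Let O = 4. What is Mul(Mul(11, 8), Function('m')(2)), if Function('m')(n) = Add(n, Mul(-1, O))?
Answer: -176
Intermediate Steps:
Function('m')(n) = Add(-4, n) (Function('m')(n) = Add(n, Mul(-1, 4)) = Add(n, -4) = Add(-4, n))
Mul(Mul(11, 8), Function('m')(2)) = Mul(Mul(11, 8), Add(-4, 2)) = Mul(88, -2) = -176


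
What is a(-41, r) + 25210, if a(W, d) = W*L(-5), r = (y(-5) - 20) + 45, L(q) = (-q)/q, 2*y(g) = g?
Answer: 25251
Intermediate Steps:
y(g) = g/2
L(q) = -1
r = 45/2 (r = ((½)*(-5) - 20) + 45 = (-5/2 - 20) + 45 = -45/2 + 45 = 45/2 ≈ 22.500)
a(W, d) = -W (a(W, d) = W*(-1) = -W)
a(-41, r) + 25210 = -1*(-41) + 25210 = 41 + 25210 = 25251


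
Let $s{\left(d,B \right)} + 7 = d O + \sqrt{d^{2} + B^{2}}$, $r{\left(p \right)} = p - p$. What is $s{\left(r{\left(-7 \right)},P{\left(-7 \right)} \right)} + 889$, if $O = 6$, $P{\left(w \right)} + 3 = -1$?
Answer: $886$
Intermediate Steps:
$r{\left(p \right)} = 0$
$P{\left(w \right)} = -4$ ($P{\left(w \right)} = -3 - 1 = -4$)
$s{\left(d,B \right)} = -7 + \sqrt{B^{2} + d^{2}} + 6 d$ ($s{\left(d,B \right)} = -7 + \left(d 6 + \sqrt{d^{2} + B^{2}}\right) = -7 + \left(6 d + \sqrt{B^{2} + d^{2}}\right) = -7 + \left(\sqrt{B^{2} + d^{2}} + 6 d\right) = -7 + \sqrt{B^{2} + d^{2}} + 6 d$)
$s{\left(r{\left(-7 \right)},P{\left(-7 \right)} \right)} + 889 = \left(-7 + \sqrt{\left(-4\right)^{2} + 0^{2}} + 6 \cdot 0\right) + 889 = \left(-7 + \sqrt{16 + 0} + 0\right) + 889 = \left(-7 + \sqrt{16} + 0\right) + 889 = \left(-7 + 4 + 0\right) + 889 = -3 + 889 = 886$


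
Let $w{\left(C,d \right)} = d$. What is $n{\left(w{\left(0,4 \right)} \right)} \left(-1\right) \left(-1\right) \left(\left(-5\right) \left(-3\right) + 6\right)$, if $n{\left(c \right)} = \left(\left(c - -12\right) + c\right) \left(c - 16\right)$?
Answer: $-5040$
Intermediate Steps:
$n{\left(c \right)} = \left(-16 + c\right) \left(12 + 2 c\right)$ ($n{\left(c \right)} = \left(\left(c + 12\right) + c\right) \left(-16 + c\right) = \left(\left(12 + c\right) + c\right) \left(-16 + c\right) = \left(12 + 2 c\right) \left(-16 + c\right) = \left(-16 + c\right) \left(12 + 2 c\right)$)
$n{\left(w{\left(0,4 \right)} \right)} \left(-1\right) \left(-1\right) \left(\left(-5\right) \left(-3\right) + 6\right) = \left(-192 - 80 + 2 \cdot 4^{2}\right) \left(-1\right) \left(-1\right) \left(\left(-5\right) \left(-3\right) + 6\right) = \left(-192 - 80 + 2 \cdot 16\right) 1 \left(15 + 6\right) = \left(-192 - 80 + 32\right) 1 \cdot 21 = \left(-240\right) 21 = -5040$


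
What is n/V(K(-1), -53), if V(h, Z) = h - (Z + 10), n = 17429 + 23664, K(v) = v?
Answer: 41093/42 ≈ 978.40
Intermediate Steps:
n = 41093
V(h, Z) = -10 + h - Z (V(h, Z) = h - (10 + Z) = h + (-10 - Z) = -10 + h - Z)
n/V(K(-1), -53) = 41093/(-10 - 1 - 1*(-53)) = 41093/(-10 - 1 + 53) = 41093/42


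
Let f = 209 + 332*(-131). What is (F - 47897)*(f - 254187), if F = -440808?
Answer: 145375076350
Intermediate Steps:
f = -43283 (f = 209 - 43492 = -43283)
(F - 47897)*(f - 254187) = (-440808 - 47897)*(-43283 - 254187) = -488705*(-297470) = 145375076350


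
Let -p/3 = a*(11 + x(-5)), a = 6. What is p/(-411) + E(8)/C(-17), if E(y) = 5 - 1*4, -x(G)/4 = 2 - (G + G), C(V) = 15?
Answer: -3193/2055 ≈ -1.5538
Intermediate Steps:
x(G) = -8 + 8*G (x(G) = -4*(2 - (G + G)) = -4*(2 - 2*G) = -8 + 8*G)
E(y) = 1 (E(y) = 5 - 4 = 1)
p = 666 (p = -18*(11 + (-8 + 8*(-5))) = -18*(11 + (-8 - 40)) = -18*(11 - 48) = -18*(-37) = -3*(-222) = 666)
p/(-411) + E(8)/C(-17) = 666/(-411) + 1/15 = 666*(-1/411) + 1*(1/15) = -222/137 + 1/15 = -3193/2055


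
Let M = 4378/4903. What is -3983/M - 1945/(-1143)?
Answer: -22312730597/5004054 ≈ -4458.9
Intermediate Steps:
M = 4378/4903 (M = 4378*(1/4903) = 4378/4903 ≈ 0.89292)
-3983/M - 1945/(-1143) = -3983/4378/4903 - 1945/(-1143) = -3983*4903/4378 - 1945*(-1/1143) = -19528649/4378 + 1945/1143 = -22312730597/5004054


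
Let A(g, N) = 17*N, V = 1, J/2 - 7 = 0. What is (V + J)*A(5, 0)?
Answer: 0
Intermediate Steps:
J = 14 (J = 14 + 2*0 = 14 + 0 = 14)
(V + J)*A(5, 0) = (1 + 14)*(17*0) = 15*0 = 0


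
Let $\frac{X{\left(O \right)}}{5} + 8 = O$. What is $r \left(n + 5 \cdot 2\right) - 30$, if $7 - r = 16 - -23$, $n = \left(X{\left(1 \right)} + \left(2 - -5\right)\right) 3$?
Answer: $2338$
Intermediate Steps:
$X{\left(O \right)} = -40 + 5 O$
$n = -84$ ($n = \left(\left(-40 + 5 \cdot 1\right) + \left(2 - -5\right)\right) 3 = \left(\left(-40 + 5\right) + \left(2 + 5\right)\right) 3 = \left(-35 + 7\right) 3 = \left(-28\right) 3 = -84$)
$r = -32$ ($r = 7 - \left(16 - -23\right) = 7 - \left(16 + 23\right) = 7 - 39 = -32$)
$r \left(n + 5 \cdot 2\right) - 30 = - 32 \left(-84 + 5 \cdot 2\right) - 30 = - 32 \left(-84 + 10\right) - 30 = \left(-32\right) \left(-74\right) - 30 = 2368 - 30 = 2338$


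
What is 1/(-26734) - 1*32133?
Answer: -859043623/26734 ≈ -32133.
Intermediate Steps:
1/(-26734) - 1*32133 = -1/26734 - 32133 = -859043623/26734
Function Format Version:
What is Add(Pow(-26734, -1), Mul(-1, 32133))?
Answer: Rational(-859043623, 26734) ≈ -32133.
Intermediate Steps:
Add(Pow(-26734, -1), Mul(-1, 32133)) = Add(Rational(-1, 26734), -32133) = Rational(-859043623, 26734)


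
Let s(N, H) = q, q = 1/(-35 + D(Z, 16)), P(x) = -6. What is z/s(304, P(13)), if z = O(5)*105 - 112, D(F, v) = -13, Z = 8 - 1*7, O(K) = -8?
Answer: 45696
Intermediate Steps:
Z = 1 (Z = 8 - 7 = 1)
z = -952 (z = -8*105 - 112 = -840 - 112 = -952)
q = -1/48 (q = 1/(-35 - 13) = 1/(-48) = -1/48 ≈ -0.020833)
s(N, H) = -1/48
z/s(304, P(13)) = -952/(-1/48) = -952*(-48) = 45696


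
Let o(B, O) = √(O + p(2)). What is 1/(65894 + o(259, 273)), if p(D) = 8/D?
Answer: 65894/4342018959 - √277/4342018959 ≈ 1.5172e-5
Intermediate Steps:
o(B, O) = √(4 + O) (o(B, O) = √(O + 8/2) = √(O + 8*(½)) = √(O + 4) = √(4 + O))
1/(65894 + o(259, 273)) = 1/(65894 + √(4 + 273)) = 1/(65894 + √277)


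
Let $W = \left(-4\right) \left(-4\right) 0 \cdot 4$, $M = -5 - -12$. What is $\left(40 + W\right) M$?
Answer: $280$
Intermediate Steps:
$M = 7$ ($M = -5 + 12 = 7$)
$W = 0$ ($W = 16 \cdot 0 \cdot 4 = 0 \cdot 4 = 0$)
$\left(40 + W\right) M = \left(40 + 0\right) 7 = 40 \cdot 7 = 280$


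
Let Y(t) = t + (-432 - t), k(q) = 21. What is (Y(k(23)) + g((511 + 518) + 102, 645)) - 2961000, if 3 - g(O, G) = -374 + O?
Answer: -2962186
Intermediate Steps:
Y(t) = -432
g(O, G) = 377 - O (g(O, G) = 3 - (-374 + O) = 3 + (374 - O) = 377 - O)
(Y(k(23)) + g((511 + 518) + 102, 645)) - 2961000 = (-432 + (377 - ((511 + 518) + 102))) - 2961000 = (-432 + (377 - (1029 + 102))) - 2961000 = (-432 + (377 - 1*1131)) - 2961000 = (-432 + (377 - 1131)) - 2961000 = (-432 - 754) - 2961000 = -1186 - 2961000 = -2962186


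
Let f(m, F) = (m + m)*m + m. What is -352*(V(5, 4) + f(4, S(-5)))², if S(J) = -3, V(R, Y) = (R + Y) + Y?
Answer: -845152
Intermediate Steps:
V(R, Y) = R + 2*Y
f(m, F) = m + 2*m² (f(m, F) = (2*m)*m + m = 2*m² + m = m + 2*m²)
-352*(V(5, 4) + f(4, S(-5)))² = -352*((5 + 2*4) + 4*(1 + 2*4))² = -352*((5 + 8) + 4*(1 + 8))² = -352*(13 + 4*9)² = -352*(13 + 36)² = -352*49² = -352*2401 = -845152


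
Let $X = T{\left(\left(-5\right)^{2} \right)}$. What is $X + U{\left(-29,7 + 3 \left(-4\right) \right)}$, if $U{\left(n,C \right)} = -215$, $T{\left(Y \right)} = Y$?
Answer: $-190$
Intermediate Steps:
$X = 25$ ($X = \left(-5\right)^{2} = 25$)
$X + U{\left(-29,7 + 3 \left(-4\right) \right)} = 25 - 215 = -190$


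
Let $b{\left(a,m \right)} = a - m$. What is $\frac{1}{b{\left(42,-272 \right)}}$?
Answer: $\frac{1}{314} \approx 0.0031847$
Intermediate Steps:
$\frac{1}{b{\left(42,-272 \right)}} = \frac{1}{42 - -272} = \frac{1}{42 + 272} = \frac{1}{314}$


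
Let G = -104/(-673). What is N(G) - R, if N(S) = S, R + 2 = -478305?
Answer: 321900715/673 ≈ 4.7831e+5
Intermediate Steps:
R = -478307 (R = -2 - 478305 = -478307)
G = 104/673 (G = -104*(-1/673) = 104/673 ≈ 0.15453)
N(G) - R = 104/673 - 1*(-478307) = 104/673 + 478307 = 321900715/673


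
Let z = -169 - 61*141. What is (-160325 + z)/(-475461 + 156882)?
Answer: 56365/106193 ≈ 0.53078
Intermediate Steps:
z = -8770 (z = -169 - 8601 = -8770)
(-160325 + z)/(-475461 + 156882) = (-160325 - 8770)/(-475461 + 156882) = -169095/(-318579) = -169095*(-1/318579) = 56365/106193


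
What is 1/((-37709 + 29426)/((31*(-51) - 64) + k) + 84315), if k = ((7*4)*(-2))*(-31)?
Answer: 91/7664382 ≈ 1.1873e-5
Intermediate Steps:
k = 1736 (k = (28*(-2))*(-31) = -56*(-31) = 1736)
1/((-37709 + 29426)/((31*(-51) - 64) + k) + 84315) = 1/((-37709 + 29426)/((31*(-51) - 64) + 1736) + 84315) = 1/(-8283/((-1581 - 64) + 1736) + 84315) = 1/(-8283/(-1645 + 1736) + 84315) = 1/(-8283/91 + 84315) = 1/(7664382/91) = 91/7664382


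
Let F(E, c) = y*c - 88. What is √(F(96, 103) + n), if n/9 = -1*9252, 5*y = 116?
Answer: 4*I*√126510/5 ≈ 284.55*I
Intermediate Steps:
y = 116/5 (y = (⅕)*116 = 116/5 ≈ 23.200)
n = -83268 (n = 9*(-1*9252) = 9*(-9252) = -83268)
F(E, c) = -88 + 116*c/5 (F(E, c) = 116*c/5 - 88 = -88 + 116*c/5)
√(F(96, 103) + n) = √((-88 + (116/5)*103) - 83268) = √((-88 + 11948/5) - 83268) = √(11508/5 - 83268) = √(-404832/5) = 4*I*√126510/5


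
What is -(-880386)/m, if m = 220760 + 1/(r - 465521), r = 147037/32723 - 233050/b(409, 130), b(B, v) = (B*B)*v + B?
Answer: 97216104964953696917728/24377292837294485840181 ≈ 3.9880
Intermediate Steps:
b(B, v) = B + v*B² (b(B, v) = B²*v + B = v*B² + B = B + v*B²)
r = 3189978574593/711625084897 (r = 147037/32723 - 233050*1/(409*(1 + 409*130)) = 147037*(1/32723) - 233050*1/(409*(1 + 53170)) = 147037/32723 - 233050/(409*53171) = 147037/32723 - 233050/21746939 = 3189978574593/711625084897 ≈ 4.4827)
m = 73131878511883457520543/331273231167761744 (m = 220760 + 1/(3189978574593/711625084897 - 465521) = 220760 + 1/(-331273231167761744/711625084897) = 220760 - 711625084897/331273231167761744 = 73131878511883457520543/331273231167761744 ≈ 2.2076e+5)
-(-880386)/m = -(-880386)/73131878511883457520543/331273231167761744 = -(-880386)*331273231167761744/73131878511883457520543 = -1*(-97216104964953696917728/24377292837294485840181) = 97216104964953696917728/24377292837294485840181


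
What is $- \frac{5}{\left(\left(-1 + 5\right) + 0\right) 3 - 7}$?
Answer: $-1$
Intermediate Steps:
$- \frac{5}{\left(\left(-1 + 5\right) + 0\right) 3 - 7} = - \frac{5}{\left(4 + 0\right) 3 - 7} = - \frac{5}{4 \cdot 3 - 7} = - \frac{5}{12 - 7} = - \frac{5}{5} = \left(-5\right) \frac{1}{5} = -1$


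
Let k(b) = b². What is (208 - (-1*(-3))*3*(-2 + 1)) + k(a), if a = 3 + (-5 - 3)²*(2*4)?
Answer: 265442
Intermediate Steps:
a = 515 (a = 3 + (-8)²*8 = 3 + 64*8 = 3 + 512 = 515)
(208 - (-1*(-3))*3*(-2 + 1)) + k(a) = (208 - (-1*(-3))*3*(-2 + 1)) + 515² = (208 - 3*3*(-1)) + 265225 = (208 - 3*(-3)) + 265225 = (208 - 1*(-9)) + 265225 = (208 + 9) + 265225 = 217 + 265225 = 265442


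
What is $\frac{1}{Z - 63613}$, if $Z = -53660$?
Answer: $- \frac{1}{117273} \approx -8.5271 \cdot 10^{-6}$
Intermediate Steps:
$\frac{1}{Z - 63613} = \frac{1}{-53660 - 63613} = \frac{1}{-117273} = - \frac{1}{117273}$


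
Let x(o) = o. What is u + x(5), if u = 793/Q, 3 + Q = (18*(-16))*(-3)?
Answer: 5098/861 ≈ 5.9210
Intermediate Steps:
Q = 861 (Q = -3 + (18*(-16))*(-3) = -3 - 288*(-3) = -3 + 864 = 861)
u = 793/861 ≈ 0.92102
u + x(5) = 793/861 + 5 = 5098/861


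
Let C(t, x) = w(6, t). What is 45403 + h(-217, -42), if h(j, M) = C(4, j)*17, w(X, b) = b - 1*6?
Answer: 45369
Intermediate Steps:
w(X, b) = -6 + b (w(X, b) = b - 6 = -6 + b)
C(t, x) = -6 + t
h(j, M) = -34 (h(j, M) = (-6 + 4)*17 = -2*17 = -34)
45403 + h(-217, -42) = 45403 - 34 = 45369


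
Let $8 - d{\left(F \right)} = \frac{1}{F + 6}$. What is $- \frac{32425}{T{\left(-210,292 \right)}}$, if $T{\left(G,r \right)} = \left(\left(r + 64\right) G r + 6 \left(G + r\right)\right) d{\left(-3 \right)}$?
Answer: $\frac{32425}{167358948} \approx 0.00019375$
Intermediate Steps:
$d{\left(F \right)} = 8 - \frac{1}{6 + F}$ ($d{\left(F \right)} = 8 - \frac{1}{F + 6} = 8 - \frac{1}{6 + F}$)
$T{\left(G,r \right)} = 46 G + 46 r + \frac{23 G r \left(64 + r\right)}{3}$ ($T{\left(G,r \right)} = \left(\left(r + 64\right) G r + 6 \left(G + r\right)\right) \frac{47 + 8 \left(-3\right)}{6 - 3} = \left(\left(64 + r\right) G r + \left(6 G + 6 r\right)\right) \frac{47 - 24}{3} = \left(G \left(64 + r\right) r + \left(6 G + 6 r\right)\right) \frac{1}{3} \cdot 23 = \left(G r \left(64 + r\right) + \left(6 G + 6 r\right)\right) \frac{23}{3} = \left(6 G + 6 r + G r \left(64 + r\right)\right) \frac{23}{3} = 46 G + 46 r + \frac{23 G r \left(64 + r\right)}{3}$)
$- \frac{32425}{T{\left(-210,292 \right)}} = - \frac{32425}{46 \left(-210\right) + 46 \cdot 292 + \frac{23}{3} \left(-210\right) 292^{2} + \frac{1472}{3} \left(-210\right) 292} = - \frac{32425}{-9660 + 13432 + \frac{23}{3} \left(-210\right) 85264 - 30087680} = - \frac{32425}{-9660 + 13432 - 137275040 - 30087680} = - \frac{32425}{-167358948} = \left(-32425\right) \left(- \frac{1}{167358948}\right) = \frac{32425}{167358948}$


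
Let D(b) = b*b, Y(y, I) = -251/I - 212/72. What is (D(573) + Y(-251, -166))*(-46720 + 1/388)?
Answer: -493992070066643/32204 ≈ -1.5339e+10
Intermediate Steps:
Y(y, I) = -53/18 - 251/I (Y(y, I) = -251/I - 212*1/72 = -251/I - 53/18 = -53/18 - 251/I)
D(b) = b²
(D(573) + Y(-251, -166))*(-46720 + 1/388) = (573² + (-53/18 - 251/(-166)))*(-46720 + 1/388) = (328329 + (-53/18 - 251*(-1/166)))*(-46720 + 1/388) = (328329 + (-53/18 + 251/166))*(-18127359/388) = (328329 - 1070/747)*(-18127359/388) = (245260693/747)*(-18127359/388) = -493992070066643/32204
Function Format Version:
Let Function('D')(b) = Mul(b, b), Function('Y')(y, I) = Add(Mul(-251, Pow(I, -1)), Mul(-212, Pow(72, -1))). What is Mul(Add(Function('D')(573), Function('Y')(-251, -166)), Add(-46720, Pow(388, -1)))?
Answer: Rational(-493992070066643, 32204) ≈ -1.5339e+10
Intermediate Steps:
Function('Y')(y, I) = Add(Rational(-53, 18), Mul(-251, Pow(I, -1))) (Function('Y')(y, I) = Add(Mul(-251, Pow(I, -1)), Mul(-212, Rational(1, 72))) = Add(Mul(-251, Pow(I, -1)), Rational(-53, 18)) = Add(Rational(-53, 18), Mul(-251, Pow(I, -1))))
Function('D')(b) = Pow(b, 2)
Mul(Add(Function('D')(573), Function('Y')(-251, -166)), Add(-46720, Pow(388, -1))) = Mul(Add(Pow(573, 2), Add(Rational(-53, 18), Mul(-251, Pow(-166, -1)))), Add(-46720, Pow(388, -1))) = Mul(Add(328329, Add(Rational(-53, 18), Mul(-251, Rational(-1, 166)))), Add(-46720, Rational(1, 388))) = Mul(Add(328329, Add(Rational(-53, 18), Rational(251, 166))), Rational(-18127359, 388)) = Mul(Add(328329, Rational(-1070, 747)), Rational(-18127359, 388)) = Mul(Rational(245260693, 747), Rational(-18127359, 388)) = Rational(-493992070066643, 32204)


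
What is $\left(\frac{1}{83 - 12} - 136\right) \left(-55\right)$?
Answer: $\frac{531025}{71} \approx 7479.2$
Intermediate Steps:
$\left(\frac{1}{83 - 12} - 136\right) \left(-55\right) = \left(\frac{1}{71} - 136\right) \left(-55\right) = \left(- \frac{9655}{71}\right) \left(-55\right) = \frac{531025}{71}$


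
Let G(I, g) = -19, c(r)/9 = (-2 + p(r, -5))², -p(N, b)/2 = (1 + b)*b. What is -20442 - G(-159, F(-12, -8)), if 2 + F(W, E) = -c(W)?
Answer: -20423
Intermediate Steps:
p(N, b) = -2*b*(1 + b) (p(N, b) = -2*(1 + b)*b = -2*b*(1 + b))
c(r) = 15876 (c(r) = 9*(-2 - 2*(-5)*(1 - 5))² = 9*(-2 - 2*(-5)*(-4))² = 9*(-2 - 40)² = 9*(-42)² = 9*1764 = 15876)
F(W, E) = -15878 (F(W, E) = -2 - 1*15876 = -2 - 15876 = -15878)
-20442 - G(-159, F(-12, -8)) = -20442 - 1*(-19) = -20442 + 19 = -20423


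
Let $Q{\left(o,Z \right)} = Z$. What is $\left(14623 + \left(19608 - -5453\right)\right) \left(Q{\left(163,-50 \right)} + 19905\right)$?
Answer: $787925820$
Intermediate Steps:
$\left(14623 + \left(19608 - -5453\right)\right) \left(Q{\left(163,-50 \right)} + 19905\right) = \left(14623 + \left(19608 - -5453\right)\right) \left(-50 + 19905\right) = \left(14623 + \left(19608 + 5453\right)\right) 19855 = \left(14623 + 25061\right) 19855 = 39684 \cdot 19855 = 787925820$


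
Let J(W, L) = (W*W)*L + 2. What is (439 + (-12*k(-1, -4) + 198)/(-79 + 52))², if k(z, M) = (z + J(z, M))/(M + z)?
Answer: 41977441/225 ≈ 1.8657e+5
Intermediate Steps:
J(W, L) = 2 + L*W² (J(W, L) = W²*L + 2 = L*W² + 2 = 2 + L*W²)
k(z, M) = (2 + z + M*z²)/(M + z) (k(z, M) = (z + (2 + M*z²))/(M + z) = (2 + z + M*z²)/(M + z))
(439 + (-12*k(-1, -4) + 198)/(-79 + 52))² = (439 + (-12*(2 - 1 - 4*(-1)²)/(-4 - 1) + 198)/(-79 + 52))² = (439 + (-12*(2 - 1 - 4*1)/(-5) + 198)/(-27))² = (439 + (-(-12)*(2 - 1 - 4)/5 + 198)*(-1/27))² = (439 + (-(-12)*(-3)/5 + 198)*(-1/27))² = (439 + (-12*⅗ + 198)*(-1/27))² = (439 + (-36/5 + 198)*(-1/27))² = (439 + (954/5)*(-1/27))² = (439 - 106/15)² = (6479/15)² = 41977441/225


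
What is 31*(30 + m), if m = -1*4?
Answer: 806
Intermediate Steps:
m = -4
31*(30 + m) = 31*(30 - 4) = 31*26 = 806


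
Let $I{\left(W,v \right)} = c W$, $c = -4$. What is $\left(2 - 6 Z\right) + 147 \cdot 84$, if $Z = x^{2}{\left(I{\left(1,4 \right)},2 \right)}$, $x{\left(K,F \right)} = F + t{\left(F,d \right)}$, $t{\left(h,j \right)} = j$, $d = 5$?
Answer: $12056$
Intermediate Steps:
$I{\left(W,v \right)} = - 4 W$
$x{\left(K,F \right)} = 5 + F$ ($x{\left(K,F \right)} = F + 5 = 5 + F$)
$Z = 49$ ($Z = \left(5 + 2\right)^{2} = 7^{2} = 49$)
$\left(2 - 6 Z\right) + 147 \cdot 84 = \left(2 - 294\right) + 147 \cdot 84 = \left(2 - 294\right) + 12348 = -292 + 12348 = 12056$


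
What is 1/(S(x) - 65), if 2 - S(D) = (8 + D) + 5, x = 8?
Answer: -1/84 ≈ -0.011905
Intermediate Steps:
S(D) = -11 - D (S(D) = 2 - ((8 + D) + 5) = 2 - (13 + D) = 2 + (-13 - D) = -11 - D)
1/(S(x) - 65) = 1/((-11 - 1*8) - 65) = 1/((-11 - 8) - 65) = 1/(-19 - 65) = 1/(-84) = -1/84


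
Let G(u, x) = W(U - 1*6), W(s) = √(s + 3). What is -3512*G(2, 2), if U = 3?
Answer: 0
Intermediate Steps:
W(s) = √(3 + s)
G(u, x) = 0 (G(u, x) = √(3 + (3 - 1*6)) = √(3 + (3 - 6)) = √(3 - 3) = √0 = 0)
-3512*G(2, 2) = -3512*0 = 0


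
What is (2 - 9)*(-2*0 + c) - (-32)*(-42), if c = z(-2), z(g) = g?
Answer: -1330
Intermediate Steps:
c = -2
(2 - 9)*(-2*0 + c) - (-32)*(-42) = (2 - 9)*(-2*0 - 2) - (-32)*(-42) = -7*(0 - 2) - 32*42 = -7*(-2) - 1344 = 14 - 1344 = -1330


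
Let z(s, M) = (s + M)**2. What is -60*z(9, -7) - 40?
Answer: -280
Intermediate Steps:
z(s, M) = (M + s)**2
-60*z(9, -7) - 40 = -60*(-7 + 9)**2 - 40 = -60*2**2 - 40 = -60*4 - 40 = -240 - 40 = -280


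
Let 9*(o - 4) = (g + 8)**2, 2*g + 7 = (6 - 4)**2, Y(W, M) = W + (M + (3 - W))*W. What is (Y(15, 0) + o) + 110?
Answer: -1667/36 ≈ -46.306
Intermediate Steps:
Y(W, M) = W + W*(3 + M - W) (Y(W, M) = W + (3 + M - W)*W = W + W*(3 + M - W))
g = -3/2 (g = -7/2 + (6 - 4)**2/2 = -7/2 + (1/2)*2**2 = -7/2 + (1/2)*4 = -7/2 + 2 = -3/2 ≈ -1.5000)
o = 313/36 (o = 4 + (-3/2 + 8)**2/9 = 4 + (13/2)**2/9 = 4 + (1/9)*(169/4) = 4 + 169/36 = 313/36 ≈ 8.6944)
(Y(15, 0) + o) + 110 = (15*(4 + 0 - 1*15) + 313/36) + 110 = (15*(4 + 0 - 15) + 313/36) + 110 = (15*(-11) + 313/36) + 110 = (-165 + 313/36) + 110 = -5627/36 + 110 = -1667/36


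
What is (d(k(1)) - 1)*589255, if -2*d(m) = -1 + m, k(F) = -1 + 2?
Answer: -589255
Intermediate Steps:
k(F) = 1
d(m) = ½ - m/2 (d(m) = -(-1 + m)/2 = ½ - m/2)
(d(k(1)) - 1)*589255 = ((½ - ½*1) - 1)*589255 = ((½ - ½) - 1)*589255 = (0 - 1)*589255 = -1*589255 = -589255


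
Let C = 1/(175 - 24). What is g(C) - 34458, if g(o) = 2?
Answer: -34456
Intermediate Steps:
C = 1/151 ≈ 0.0066225
g(C) - 34458 = 2 - 34458 = -34456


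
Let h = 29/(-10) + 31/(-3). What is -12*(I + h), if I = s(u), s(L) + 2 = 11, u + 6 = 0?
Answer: 254/5 ≈ 50.800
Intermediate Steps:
u = -6 (u = -6 + 0 = -6)
s(L) = 9 (s(L) = -2 + 11 = 9)
h = -397/30 (h = 29*(-⅒) + 31*(-⅓) = -29/10 - 31/3 = -397/30 ≈ -13.233)
I = 9
-12*(I + h) = -12*(9 - 397/30) = -12*(-127/30) = 254/5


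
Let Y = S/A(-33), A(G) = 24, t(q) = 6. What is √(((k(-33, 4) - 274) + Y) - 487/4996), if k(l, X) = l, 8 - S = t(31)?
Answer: I*√4310481354/3747 ≈ 17.522*I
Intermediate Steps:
S = 2 (S = 8 - 1*6 = 8 - 6 = 2)
Y = 1/12 (Y = 2/24 = 2*(1/24) = 1/12 ≈ 0.083333)
√(((k(-33, 4) - 274) + Y) - 487/4996) = √(((-33 - 274) + 1/12) - 487/4996) = √((-307 + 1/12) - 487*1/4996) = √(-3683/12 - 487/4996) = √(-1150382/3747) = I*√4310481354/3747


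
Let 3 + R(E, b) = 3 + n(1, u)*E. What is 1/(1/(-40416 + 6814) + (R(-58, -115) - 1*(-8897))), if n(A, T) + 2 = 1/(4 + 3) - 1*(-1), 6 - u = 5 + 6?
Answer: 235214/2104392447 ≈ 0.00011177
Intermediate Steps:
u = -5 (u = 6 - (5 + 6) = 6 - 1*11 = 6 - 11 = -5)
n(A, T) = -6/7 (n(A, T) = -2 + (1/(4 + 3) - 1*(-1)) = -2 + (1/7 + 1) = -2 + (⅐ + 1) = -2 + 8/7 = -6/7)
R(E, b) = -6*E/7 (R(E, b) = -3 + (3 - 6*E/7) = -6*E/7)
1/(1/(-40416 + 6814) + (R(-58, -115) - 1*(-8897))) = 1/(1/(-40416 + 6814) + (-6/7*(-58) - 1*(-8897))) = 1/(1/(-33602) + (348/7 + 8897)) = 1/(-1/33602 + 62627/7) = 1/(2104392447/235214) = 235214/2104392447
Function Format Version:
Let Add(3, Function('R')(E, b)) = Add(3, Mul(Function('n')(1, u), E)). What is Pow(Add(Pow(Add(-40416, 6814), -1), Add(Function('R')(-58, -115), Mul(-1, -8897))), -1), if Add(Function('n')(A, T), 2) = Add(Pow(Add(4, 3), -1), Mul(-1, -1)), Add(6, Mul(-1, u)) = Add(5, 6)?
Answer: Rational(235214, 2104392447) ≈ 0.00011177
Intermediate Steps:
u = -5 (u = Add(6, Mul(-1, Add(5, 6))) = Add(6, Mul(-1, 11)) = Add(6, -11) = -5)
Function('n')(A, T) = Rational(-6, 7) (Function('n')(A, T) = Add(-2, Add(Pow(Add(4, 3), -1), Mul(-1, -1))) = Add(-2, Add(Pow(7, -1), 1)) = Add(-2, Add(Rational(1, 7), 1)) = Add(-2, Rational(8, 7)) = Rational(-6, 7))
Function('R')(E, b) = Mul(Rational(-6, 7), E) (Function('R')(E, b) = Add(-3, Add(3, Mul(Rational(-6, 7), E))) = Mul(Rational(-6, 7), E))
Pow(Add(Pow(Add(-40416, 6814), -1), Add(Function('R')(-58, -115), Mul(-1, -8897))), -1) = Pow(Add(Pow(Add(-40416, 6814), -1), Add(Mul(Rational(-6, 7), -58), Mul(-1, -8897))), -1) = Pow(Add(Pow(-33602, -1), Add(Rational(348, 7), 8897)), -1) = Pow(Add(Rational(-1, 33602), Rational(62627, 7)), -1) = Pow(Rational(2104392447, 235214), -1) = Rational(235214, 2104392447)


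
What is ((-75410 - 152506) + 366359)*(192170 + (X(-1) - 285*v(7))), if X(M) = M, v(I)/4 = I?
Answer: 25499677727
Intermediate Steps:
v(I) = 4*I
((-75410 - 152506) + 366359)*(192170 + (X(-1) - 285*v(7))) = ((-75410 - 152506) + 366359)*(192170 + (-1 - 1140*7)) = (-227916 + 366359)*(192170 + (-1 - 285*28)) = 138443*(192170 + (-1 - 7980)) = 138443*(192170 - 7981) = 138443*184189 = 25499677727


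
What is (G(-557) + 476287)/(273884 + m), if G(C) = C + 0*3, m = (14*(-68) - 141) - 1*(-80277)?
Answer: 237865/176534 ≈ 1.3474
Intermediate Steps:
m = 79184 (m = (-952 - 141) + 80277 = -1093 + 80277 = 79184)
G(C) = C (G(C) = C + 0 = C)
(G(-557) + 476287)/(273884 + m) = (-557 + 476287)/(273884 + 79184) = 475730/353068 = 475730*(1/353068) = 237865/176534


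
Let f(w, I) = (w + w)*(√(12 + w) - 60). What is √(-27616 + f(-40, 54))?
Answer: 4*√(-1426 - 10*I*√7) ≈ 1.4012 - 151.06*I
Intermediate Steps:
f(w, I) = 2*w*(-60 + √(12 + w)) (f(w, I) = (2*w)*(-60 + √(12 + w)) = 2*w*(-60 + √(12 + w)))
√(-27616 + f(-40, 54)) = √(-27616 + 2*(-40)*(-60 + √(12 - 40))) = √(-27616 + 2*(-40)*(-60 + √(-28))) = √(-27616 + 2*(-40)*(-60 + 2*I*√7)) = √(-27616 + (4800 - 160*I*√7)) = √(-22816 - 160*I*√7)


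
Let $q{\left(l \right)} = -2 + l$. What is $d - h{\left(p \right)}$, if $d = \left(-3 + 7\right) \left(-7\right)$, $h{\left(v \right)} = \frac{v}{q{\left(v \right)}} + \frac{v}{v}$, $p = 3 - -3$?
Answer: $- \frac{61}{2} \approx -30.5$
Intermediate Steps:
$p = 6$ ($p = 3 + 3 = 6$)
$h{\left(v \right)} = 1 + \frac{v}{-2 + v}$ ($h{\left(v \right)} = \frac{v}{-2 + v} + \frac{v}{v} = \frac{v}{-2 + v} + 1 = 1 + \frac{v}{-2 + v}$)
$d = -28$ ($d = 4 \left(-7\right) = -28$)
$d - h{\left(p \right)} = -28 - \frac{2 \left(-1 + 6\right)}{-2 + 6} = -28 - 2 \cdot \frac{1}{4} \cdot 5 = -28 - \frac{5}{2} = - \frac{61}{2}$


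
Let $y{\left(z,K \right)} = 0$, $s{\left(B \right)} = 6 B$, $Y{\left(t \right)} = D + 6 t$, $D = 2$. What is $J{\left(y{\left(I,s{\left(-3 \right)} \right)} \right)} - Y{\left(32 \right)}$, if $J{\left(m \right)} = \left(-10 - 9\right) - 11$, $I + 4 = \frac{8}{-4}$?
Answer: $-224$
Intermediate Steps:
$I = -6$ ($I = -4 + \frac{8}{-4} = -4 + 8 \left(- \frac{1}{4}\right) = -4 - 2 = -6$)
$Y{\left(t \right)} = 2 + 6 t$
$J{\left(m \right)} = -30$ ($J{\left(m \right)} = -19 - 11 = -30$)
$J{\left(y{\left(I,s{\left(-3 \right)} \right)} \right)} - Y{\left(32 \right)} = -30 - \left(2 + 6 \cdot 32\right) = -30 - \left(2 + 192\right) = -30 - 194 = -224$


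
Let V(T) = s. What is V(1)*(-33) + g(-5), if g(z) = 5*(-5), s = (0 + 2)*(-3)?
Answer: 173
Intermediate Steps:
s = -6 (s = 2*(-3) = -6)
V(T) = -6
g(z) = -25
V(1)*(-33) + g(-5) = -6*(-33) - 25 = 198 - 25 = 173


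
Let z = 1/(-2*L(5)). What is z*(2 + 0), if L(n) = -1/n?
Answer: 5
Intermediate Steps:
z = 5/2 (z = 1/(-(-2)/5) = 1/(-2*(-1/5)) = 1/(2/5) = 5/2 ≈ 2.5000)
z*(2 + 0) = 5*(2 + 0)/2 = (5/2)*2 = 5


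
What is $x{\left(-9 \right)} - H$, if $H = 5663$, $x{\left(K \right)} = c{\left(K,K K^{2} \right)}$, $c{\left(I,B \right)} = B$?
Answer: $-6392$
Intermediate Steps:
$x{\left(K \right)} = K^{3}$ ($x{\left(K \right)} = K K^{2} = K^{3}$)
$x{\left(-9 \right)} - H = \left(-9\right)^{3} - 5663 = -729 - 5663 = -6392$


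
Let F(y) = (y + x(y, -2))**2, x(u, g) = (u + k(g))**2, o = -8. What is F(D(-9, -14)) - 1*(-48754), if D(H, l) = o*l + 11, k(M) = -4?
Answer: 204081410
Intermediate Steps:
D(H, l) = 11 - 8*l (D(H, l) = -8*l + 11 = 11 - 8*l)
x(u, g) = (-4 + u)**2 (x(u, g) = (u - 4)**2 = (-4 + u)**2)
F(y) = (y + (-4 + y)**2)**2
F(D(-9, -14)) - 1*(-48754) = ((11 - 8*(-14)) + (-4 + (11 - 8*(-14)))**2)**2 - 1*(-48754) = ((11 + 112) + (-4 + (11 + 112))**2)**2 + 48754 = (123 + (-4 + 123)**2)**2 + 48754 = (123 + 119**2)**2 + 48754 = (123 + 14161)**2 + 48754 = 14284**2 + 48754 = 204032656 + 48754 = 204081410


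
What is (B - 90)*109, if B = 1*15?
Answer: -8175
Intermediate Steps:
B = 15
(B - 90)*109 = (15 - 90)*109 = -75*109 = -8175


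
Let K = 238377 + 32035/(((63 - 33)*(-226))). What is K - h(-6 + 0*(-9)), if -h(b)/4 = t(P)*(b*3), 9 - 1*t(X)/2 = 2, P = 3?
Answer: 321865957/1356 ≈ 2.3736e+5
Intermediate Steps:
t(X) = 14 (t(X) = 18 - 2*2 = 18 - 4 = 14)
h(b) = -168*b (h(b) = -56*b*3 = -56*3*b = -168*b)
K = 323232805/1356 (K = 238377 + 32035/((30*(-226))) = 238377 + 32035/(-6780) = 238377 + 32035*(-1/6780) = 238377 - 6407/1356 = 323232805/1356 ≈ 2.3837e+5)
K - h(-6 + 0*(-9)) = 323232805/1356 - (-168)*(-6 + 0*(-9)) = 323232805/1356 - (-168)*(-6 + 0) = 323232805/1356 - (-168)*(-6) = 323232805/1356 - 1*1008 = 323232805/1356 - 1008 = 321865957/1356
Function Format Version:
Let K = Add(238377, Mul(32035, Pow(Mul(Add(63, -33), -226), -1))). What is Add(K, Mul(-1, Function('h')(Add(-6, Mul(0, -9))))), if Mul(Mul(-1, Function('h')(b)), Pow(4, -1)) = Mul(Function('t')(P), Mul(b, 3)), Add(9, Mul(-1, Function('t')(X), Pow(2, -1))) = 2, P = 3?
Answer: Rational(321865957, 1356) ≈ 2.3736e+5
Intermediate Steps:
Function('t')(X) = 14 (Function('t')(X) = Add(18, Mul(-2, 2)) = Add(18, -4) = 14)
Function('h')(b) = Mul(-168, b) (Function('h')(b) = Mul(-4, Mul(14, Mul(b, 3))) = Mul(-4, Mul(14, Mul(3, b))) = Mul(-4, Mul(42, b)) = Mul(-168, b))
K = Rational(323232805, 1356) (K = Add(238377, Mul(32035, Pow(Mul(30, -226), -1))) = Add(238377, Mul(32035, Pow(-6780, -1))) = Add(238377, Mul(32035, Rational(-1, 6780))) = Add(238377, Rational(-6407, 1356)) = Rational(323232805, 1356) ≈ 2.3837e+5)
Add(K, Mul(-1, Function('h')(Add(-6, Mul(0, -9))))) = Add(Rational(323232805, 1356), Mul(-1, Mul(-168, Add(-6, Mul(0, -9))))) = Add(Rational(323232805, 1356), Mul(-1, Mul(-168, Add(-6, 0)))) = Add(Rational(323232805, 1356), Mul(-1, Mul(-168, -6))) = Add(Rational(323232805, 1356), Mul(-1, 1008)) = Add(Rational(323232805, 1356), -1008) = Rational(321865957, 1356)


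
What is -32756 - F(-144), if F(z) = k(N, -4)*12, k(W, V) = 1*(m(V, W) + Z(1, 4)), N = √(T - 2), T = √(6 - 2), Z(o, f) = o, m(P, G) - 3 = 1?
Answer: -32816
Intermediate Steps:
m(P, G) = 4 (m(P, G) = 3 + 1 = 4)
T = 2 (T = √4 = 2)
N = 0 (N = √(2 - 2) = √0 = 0)
k(W, V) = 5 (k(W, V) = 1*(4 + 1) = 1*5 = 5)
F(z) = 60 (F(z) = 5*12 = 60)
-32756 - F(-144) = -32756 - 1*60 = -32756 - 60 = -32816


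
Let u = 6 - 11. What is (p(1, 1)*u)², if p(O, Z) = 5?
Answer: 625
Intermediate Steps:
u = -5
(p(1, 1)*u)² = (5*(-5))² = (-25)² = 625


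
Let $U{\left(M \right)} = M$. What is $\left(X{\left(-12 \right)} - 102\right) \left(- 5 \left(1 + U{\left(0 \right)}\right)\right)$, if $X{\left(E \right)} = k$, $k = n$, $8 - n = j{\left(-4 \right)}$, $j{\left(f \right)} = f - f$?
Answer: $470$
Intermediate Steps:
$j{\left(f \right)} = 0$
$n = 8$ ($n = 8 - 0 = 8 + 0 = 8$)
$k = 8$
$X{\left(E \right)} = 8$
$\left(X{\left(-12 \right)} - 102\right) \left(- 5 \left(1 + U{\left(0 \right)}\right)\right) = \left(8 - 102\right) \left(- 5 \left(1 + 0\right)\right) = - 94 \left(\left(-5\right) 1\right) = \left(-94\right) \left(-5\right) = 470$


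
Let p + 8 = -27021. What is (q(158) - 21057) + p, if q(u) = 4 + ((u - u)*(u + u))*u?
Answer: -48082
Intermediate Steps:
p = -27029 (p = -8 - 27021 = -27029)
q(u) = 4 (q(u) = 4 + (0*(2*u))*u = 4 + 0*u = 4 + 0 = 4)
(q(158) - 21057) + p = (4 - 21057) - 27029 = -21053 - 27029 = -48082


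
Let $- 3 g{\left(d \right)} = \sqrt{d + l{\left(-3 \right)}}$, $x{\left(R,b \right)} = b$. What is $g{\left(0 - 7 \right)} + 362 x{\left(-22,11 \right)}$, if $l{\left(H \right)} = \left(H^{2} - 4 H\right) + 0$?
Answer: $3982 - \frac{\sqrt{14}}{3} \approx 3980.8$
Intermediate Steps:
$l{\left(H \right)} = H^{2} - 4 H$
$g{\left(d \right)} = - \frac{\sqrt{21 + d}}{3}$ ($g{\left(d \right)} = - \frac{\sqrt{d - 3 \left(-4 - 3\right)}}{3} = - \frac{\sqrt{d - -21}}{3} = - \frac{\sqrt{d + 21}}{3} = - \frac{\sqrt{21 + d}}{3}$)
$g{\left(0 - 7 \right)} + 362 x{\left(-22,11 \right)} = - \frac{\sqrt{21 + \left(0 - 7\right)}}{3} + 362 \cdot 11 = - \frac{\sqrt{21 - 7}}{3} + 3982 = - \frac{\sqrt{14}}{3} + 3982 = 3982 - \frac{\sqrt{14}}{3}$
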